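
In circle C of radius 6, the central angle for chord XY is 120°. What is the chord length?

Chord length = 2r sin(θ/2)
= 2 × 6 × sin(120°/2)
= 2 × 6 × sin(60°)
= 6*sqrt(3)

6*sqrt(3)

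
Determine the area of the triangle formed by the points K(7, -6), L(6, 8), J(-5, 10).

Using the Shoelace formula for a triangle:
Area = (1/2)|x0(y1 - y2) + x1(y2 - y0) + x2(y0 - y1)|
Area = (1/2)|7(8 - 10) + 6(10 - -6) + -5(-6 - 8)|
Area = (1/2)|-14 + 96 + 70|
Area = (1/2)|152|
Area = (1/2)(152)
Area = 76

76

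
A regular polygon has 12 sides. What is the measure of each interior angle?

Each interior angle of a regular n-gon is (n - 2) * 180 / n.
For n = 12: (12 - 2) * 180 / 12 = 1800/12 = 150 degrees.

150 degrees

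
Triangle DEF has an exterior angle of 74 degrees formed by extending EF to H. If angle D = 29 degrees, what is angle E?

The exterior angle theorem states that an exterior angle equals the sum of the two non-adjacent interior angles.
So 74 = 29 + angle E, which gives angle E = 74 - 29 = 45 degrees.

45 degrees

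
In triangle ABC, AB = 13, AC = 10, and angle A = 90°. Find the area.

Area = (1/2) * AB * AC * sin(A)
Area = (1/2) * 13 * 10 * sin(90°)
Area = (1/2) * 13 * 10 * 1
Area = 65

65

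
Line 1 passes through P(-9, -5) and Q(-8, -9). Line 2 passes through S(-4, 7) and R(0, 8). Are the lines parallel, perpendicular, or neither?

Slope of line 1: m1 = (-9 - -5)/(-8 - -9) = -4/1 = -4
Slope of line 2: m2 = (8 - 7)/(0 - -4) = 1/4 = 1/4
m1 * m2 = -1, so perpendicular.

Perpendicular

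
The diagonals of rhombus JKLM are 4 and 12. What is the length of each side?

In a rhombus, the diagonals bisect each other perpendicularly, creating four congruent right triangles.
Each triangle has legs 2 (half of 4) and 6 (half of 12).
The hypotenuse of each right triangle is a side of the rhombus:
side = sqrt(2^2 + 6^2) = sqrt(40) = 2*sqrt(10)

2*sqrt(10)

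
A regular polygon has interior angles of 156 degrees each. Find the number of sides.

Each interior angle of a regular n-gon is (n - 2) * 180 / n.
Setting this equal to 156:
(n - 2) * 180 / n = 156
Each exterior angle = 180 - 156 = 24 degrees.
Since exterior angles sum to 360: n = 360 / 24 = 15.

15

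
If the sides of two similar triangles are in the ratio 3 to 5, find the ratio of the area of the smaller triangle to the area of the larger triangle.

Area ratio = (side ratio)^2 = (3/5)^2 = 9:25.

9:25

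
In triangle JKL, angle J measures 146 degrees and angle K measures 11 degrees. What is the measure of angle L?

Let angle L = x. Then 146 + 11 + x = 180.
x = 180 - 157 = 23 degrees.

23 degrees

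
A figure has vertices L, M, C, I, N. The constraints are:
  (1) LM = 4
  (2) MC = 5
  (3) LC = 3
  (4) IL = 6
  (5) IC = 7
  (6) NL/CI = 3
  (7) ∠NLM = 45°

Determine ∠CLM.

Step 1: By the inverse law of cosines on triangle CLM: cos(∠CLM) = (3² + 4² − 5²) / (2·3·4) = 0/24 = 0, so ∠CLM = 90°.

Therefore, the measure of angle ∠CLM = 90°.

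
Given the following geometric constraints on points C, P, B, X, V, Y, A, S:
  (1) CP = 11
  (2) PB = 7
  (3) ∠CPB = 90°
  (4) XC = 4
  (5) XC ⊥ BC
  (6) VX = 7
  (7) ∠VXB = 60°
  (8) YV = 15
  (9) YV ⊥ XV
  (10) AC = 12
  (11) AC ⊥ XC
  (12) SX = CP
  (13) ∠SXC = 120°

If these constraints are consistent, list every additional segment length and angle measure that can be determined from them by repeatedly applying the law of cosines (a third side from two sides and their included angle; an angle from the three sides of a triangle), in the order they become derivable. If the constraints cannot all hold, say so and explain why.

The constraints are consistent. Derivable facts, in order:
After 1 step:
- CB = √170
- CS = √181
- XA = 4·√10
- XY ≈ 16.55
After 2 steps:
- BX = √186
- ∠AXC = 71.57°
- ∠BCP = 32.47°
- ∠CAX = 18.43°
- ∠CBP = 57.53°
- ∠CSX = 14.92°
- ∠SCX = 45.08°
- ∠VXY = 64.98°
- ∠VYX = 25.02°
After 3 steps:
- BV ≈ 11.81
- ∠BXC = 72.94°
- ∠CBX = 17.06°
After 4 steps:
- ∠BVX = 89.12°
- ∠VBX = 30.88°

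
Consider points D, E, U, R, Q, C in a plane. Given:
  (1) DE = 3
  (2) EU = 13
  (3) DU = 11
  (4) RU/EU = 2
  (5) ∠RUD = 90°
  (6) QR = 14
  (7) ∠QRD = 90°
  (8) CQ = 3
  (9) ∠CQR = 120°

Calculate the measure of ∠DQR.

From the given relations: RU = 2·EU = 2·13 = 26.
Step 1: By the law of cosines on triangle DUR: DR² = 11² + 26² − 2·11·26·cos(90°) = 797, so DR ≈ 28.23.
Step 2: By the law of cosines on triangle QRD: QD² = 14² + 28.23² − 2·14·28.23·cos(90°) = 993, so QD ≈ 31.51.
Step 3: By the inverse law of cosines on triangle DQR: cos(∠DQR) = (31.51² + 14² − 28.23²) / (2·31.51·14) = 392/882.33 = 0.4443, so ∠DQR = 63.62°.

Therefore, the measure of angle ∠DQR = 63.62°.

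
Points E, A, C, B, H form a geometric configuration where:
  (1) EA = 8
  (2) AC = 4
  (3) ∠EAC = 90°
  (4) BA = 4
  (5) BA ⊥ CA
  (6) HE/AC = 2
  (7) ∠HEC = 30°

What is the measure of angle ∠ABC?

Step 1: By the law of cosines on triangle BAC: BC² = 4² + 4² − 2·4·4·cos(90°) = 32, so BC = 4·√2.
Step 2: By the inverse law of cosines on triangle ABC: cos(∠ABC) = (4² + (4·√2)² − 4²) / (2·4·4·√2) = 32/45.25 = 0.7071, so ∠ABC = 45°.

Therefore, the measure of angle ∠ABC = 45°.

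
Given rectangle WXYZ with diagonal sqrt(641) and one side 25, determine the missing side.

The diagonal of a rectangle forms a right triangle with the two sides.
Rearranging the Pythagorean theorem: missing side = sqrt(d^2 - known^2).
= sqrt(641 - 625) = sqrt(16) = 4.

4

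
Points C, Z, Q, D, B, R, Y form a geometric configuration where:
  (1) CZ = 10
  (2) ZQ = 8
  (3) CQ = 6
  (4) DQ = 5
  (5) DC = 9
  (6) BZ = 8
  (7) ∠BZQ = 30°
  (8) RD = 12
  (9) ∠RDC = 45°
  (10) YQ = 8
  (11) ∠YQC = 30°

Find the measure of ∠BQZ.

Step 1: By the law of cosines on triangle QZB: QB² = 8² + 8² − 2·8·8·cos(30°) = 17.15, so QB ≈ 4.14.
Step 2: By the inverse law of cosines on triangle BQZ: cos(∠BQZ) = (4.14² + 8² − 8²) / (2·4.14·8) = 17.15/66.26 = 0.2588, so ∠BQZ = 75°.

Therefore, the measure of angle ∠BQZ = 75°.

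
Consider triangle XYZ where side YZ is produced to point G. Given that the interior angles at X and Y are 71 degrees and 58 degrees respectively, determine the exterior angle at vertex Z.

The interior angle at Z is 180 - 71 - 58 = 51 degrees.
The exterior angle and interior angle at Z are supplementary:
Exterior angle = 180 - 51 = 129 degrees.

129 degrees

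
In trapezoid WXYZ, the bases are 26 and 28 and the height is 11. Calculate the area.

A trapezoid's area equals the midsegment times the height.
The midsegment is (26 + 28) / 2 = 27.
Area = 27 * 11 = 297.

297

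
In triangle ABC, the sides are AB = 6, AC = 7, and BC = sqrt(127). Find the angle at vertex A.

By the inverse law of cosines: cos(A) = (AB² + AC² - BC²) / (2 × AB × AC)
cos(A) = (6² + 7² - (sqrt(127))²) / (2 × 6 × 7)
cos(A) = (36 + 49 - (127)) / 84
cos(A) = -1/2
A = arccos(-1/2) = 120°

120°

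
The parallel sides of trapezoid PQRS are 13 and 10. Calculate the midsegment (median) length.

midsegment = (13 + 10) / 2 = 23 / 2 = 23/2

23/2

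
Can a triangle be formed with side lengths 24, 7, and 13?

Check the triangle inequality: 7 + 13 = 20 ≤ 24.
Since the sum of two sides does not exceed the third, no triangle can be formed.

No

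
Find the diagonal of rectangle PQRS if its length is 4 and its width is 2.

A rectangle's diagonal splits it into two right triangles, with the diagonal as the hypotenuse.
By the Pythagorean theorem, d^2 = 4^2 + 2^2 = 20.
Therefore d = sqrt(20) = 2*sqrt(5).

2*sqrt(5)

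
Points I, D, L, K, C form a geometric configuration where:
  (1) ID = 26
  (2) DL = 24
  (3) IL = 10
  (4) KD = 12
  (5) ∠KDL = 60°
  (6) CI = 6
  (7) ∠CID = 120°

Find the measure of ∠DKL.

Step 1: By the law of cosines on triangle KDL: KL² = 12² + 24² − 2·12·24·cos(60°) = 432, so KL = 12·√3.
Step 2: By the inverse law of cosines on triangle DKL: cos(∠DKL) = (12² + (12·√3)² − 24²) / (2·12·12·√3) = 0/498.83 = 0, so ∠DKL = 90°.

Therefore, the measure of angle ∠DKL = 90°.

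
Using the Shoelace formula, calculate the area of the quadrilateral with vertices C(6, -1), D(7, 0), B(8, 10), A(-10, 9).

The Shoelace formula works by pairing each vertex with the next (cycling back to the first).
For each pair, compute x_i*y_(i+1) - x_(i+1)*y_i:
  (6*0 - 7*-1) = 7
  (7*10 - 8*0) = 70
  (8*9 - -10*10) = 172
  (-10*-1 - 6*9) = -44
Taking half the absolute value of the total: Area = (1/2)(205) = 205/2.

205/2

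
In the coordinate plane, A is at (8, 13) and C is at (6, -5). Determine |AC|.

d = sqrt((-2)^2 + (-18)^2) = sqrt(328) = 2*sqrt(82)

2*sqrt(82)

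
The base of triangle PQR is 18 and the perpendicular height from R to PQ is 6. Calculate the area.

A triangle's area is half the area of a rectangle with the same base and height.
Area = (1/2) * 18 * 6 = 54.

54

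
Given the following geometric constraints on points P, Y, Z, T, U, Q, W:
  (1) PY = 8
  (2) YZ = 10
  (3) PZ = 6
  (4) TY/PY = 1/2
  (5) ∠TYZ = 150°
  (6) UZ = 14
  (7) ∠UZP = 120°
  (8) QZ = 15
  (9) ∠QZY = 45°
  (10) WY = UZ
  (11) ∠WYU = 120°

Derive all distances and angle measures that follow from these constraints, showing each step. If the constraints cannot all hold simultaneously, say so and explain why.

The constraints are consistent.

From the given relations:
  TY = 1/2·PY = 1/2·8 = 4
  WY = UZ = 14

Step 1: From PZ = 6, ZU = 14, and ∠PZU = 120°, by the law of cosines:
  PU² = PZ² + ZU² - 2·PZ·ZU·cos(120°) = 36 + 196 + 84 = 316
  PU = 2·√79

Step 2: From YZ = 10, ZQ = 15, and ∠YZQ = 45°, by the law of cosines:
  YQ² = YZ² + ZQ² - 2·YZ·ZQ·cos(45°) = 100 + 225 - 212.1 = 112.9
  YQ ≈ 10.62

Step 3: From ZY = 10, YT = 4, and ∠ZYT = 150°, by the law of cosines:
  ZT² = ZY² + YT² - 2·ZY·YT·cos(150°) = 100 + 16 + 69.28 = 185.3
  ZT ≈ 13.61

Step 4: From PY = 8, PZ = 6, YZ = 10, by the inverse law of cosines:
  cos(∠YPZ) = (PY² + PZ² - YZ²) / (2·PY·PZ)
  ∠YPZ = 90°

Step 5: From YP = 8, YZ = 10, PZ = 6, by the inverse law of cosines:
  cos(∠PYZ) = (YP² + YZ² - PZ²) / (2·YP·YZ)
  ∠PYZ = 36.87°

Step 6: From ZP = 6, ZY = 10, PY = 8, by the inverse law of cosines:
  cos(∠PZY) = (ZP² + ZY² - PY²) / (2·ZP·ZY)
  ∠PZY = 53.13°

Step 7: From PU = 2·√79, PZ = 6, UZ = 14, by the inverse law of cosines:
  cos(∠UPZ) = (PU² + PZ² - UZ²) / (2·PU·PZ)
  ∠UPZ = 43°

Step 8: From YQ = 10.62, YZ = 10, QZ = 15, by the inverse law of cosines:
  cos(∠QYZ) = (YQ² + YZ² - QZ²) / (2·YQ·YZ)
  ∠QYZ = 93.27°

Step 9: From ZT = 13.61, ZY = 10, TY = 4, by the inverse law of cosines:
  cos(∠TZY) = (ZT² + ZY² - TY²) / (2·ZT·ZY)
  ∠TZY = 8.45°

Step 10: From TY = 4, TZ = 13.61, YZ = 10, by the inverse law of cosines:
  cos(∠YTZ) = (TY² + TZ² - YZ²) / (2·TY·TZ)
  ∠YTZ = 21.55°

Step 11: From UP = 2·√79, UZ = 14, PZ = 6, by the inverse law of cosines:
  cos(∠PUZ) = (UP² + UZ² - PZ²) / (2·UP·UZ)
  ∠PUZ = 17°

Step 12: From QY = 10.62, QZ = 15, YZ = 10, by the inverse law of cosines:
  cos(∠YQZ) = (QY² + QZ² - YZ²) / (2·QY·QZ)
  ∠YQZ = 41.73°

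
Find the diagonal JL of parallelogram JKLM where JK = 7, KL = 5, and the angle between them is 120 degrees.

Using the law of cosines:
d^2 = 7^2 + 5^2 - 2(7)(5)cos(120 degrees)
d^2 = 49 + 25 - 70*-1/2
d^2 = 109
d = sqrt(109)

sqrt(109)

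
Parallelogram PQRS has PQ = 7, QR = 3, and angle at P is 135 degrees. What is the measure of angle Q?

Opposite sides of a parallelogram are parallel, so consecutive angles form co-interior angles on a transversal.
Co-interior angles sum to 180°, giving angle Q = 180 - 135 = 45 degrees.

45 degrees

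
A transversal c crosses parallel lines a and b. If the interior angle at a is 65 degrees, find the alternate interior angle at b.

Alternate interior angles are equal: 65 degrees.

65 degrees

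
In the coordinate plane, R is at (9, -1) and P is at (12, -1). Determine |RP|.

d = sqrt((3)^2 + (0)^2) = sqrt(9) = 3

3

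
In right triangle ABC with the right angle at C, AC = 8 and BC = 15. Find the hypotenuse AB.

AB = sqrt(8^2 + 15^2) = sqrt(289) = 17

17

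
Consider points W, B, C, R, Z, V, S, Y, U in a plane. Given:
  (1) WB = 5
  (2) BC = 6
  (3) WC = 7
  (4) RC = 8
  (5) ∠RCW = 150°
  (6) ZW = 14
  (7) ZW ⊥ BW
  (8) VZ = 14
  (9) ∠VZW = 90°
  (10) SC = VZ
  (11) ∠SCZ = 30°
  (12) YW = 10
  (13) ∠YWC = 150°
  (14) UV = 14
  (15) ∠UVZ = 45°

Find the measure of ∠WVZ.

Step 1: By the law of cosines on triangle VZW: VW² = 14² + 14² − 2·14·14·cos(90°) = 392, so VW = 14·√2.
Step 2: By the inverse law of cosines on triangle WVZ: cos(∠WVZ) = ((14·√2)² + 14² − 14²) / (2·14·√2·14) = 392/554.37 = 0.7071, so ∠WVZ = 45°.

Therefore, the measure of angle ∠WVZ = 45°.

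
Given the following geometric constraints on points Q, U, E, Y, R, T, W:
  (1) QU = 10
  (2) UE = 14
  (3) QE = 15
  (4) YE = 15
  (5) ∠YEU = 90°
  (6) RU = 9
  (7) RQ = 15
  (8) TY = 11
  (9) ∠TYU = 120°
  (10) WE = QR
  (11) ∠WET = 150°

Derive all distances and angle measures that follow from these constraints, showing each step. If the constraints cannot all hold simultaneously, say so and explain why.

The constraints are consistent.

From the given relations:
  WE = QR = 15

Step 1: From UE = 14, EY = 15, and ∠UEY = 90°, by the law of cosines:
  UY² = UE² + EY² - 2·UE·EY·cos(90°) = 196 + 225 - 0 = 421
  UY ≈ 20.52

Step 2: From QE = 15, QU = 10, EU = 14, by the inverse law of cosines:
  cos(∠EQU) = (QE² + QU² - EU²) / (2·QE·QU)
  ∠EQU = 64.53°

Step 3: From QR = 15, QU = 10, RU = 9, by the inverse law of cosines:
  cos(∠RQU) = (QR² + QU² - RU²) / (2·QR·QU)
  ∠RQU = 35.58°

Step 4: From UE = 14, UQ = 10, EQ = 15, by the inverse law of cosines:
  cos(∠EUQ) = (UE² + UQ² - EQ²) / (2·UE·UQ)
  ∠EUQ = 75.31°

Step 5: From UQ = 10, UR = 9, QR = 15, by the inverse law of cosines:
  cos(∠QUR) = (UQ² + UR² - QR²) / (2·UQ·UR)
  ∠QUR = 104.15°

Step 6: From EQ = 15, EU = 14, QU = 10, by the inverse law of cosines:
  cos(∠QEU) = (EQ² + EU² - QU²) / (2·EQ·EU)
  ∠QEU = 40.16°

Step 7: From RQ = 15, RU = 9, QU = 10, by the inverse law of cosines:
  cos(∠QRU) = (RQ² + RU² - QU²) / (2·RQ·RU)
  ∠QRU = 40.27°

Step 8: From UY = 20.52, YT = 11, and ∠UYT = 120°, by the law of cosines:
  UT² = UY² + YT² - 2·UY·YT·cos(120°) = 421 + 121 + 225.7 = 767.7
  UT ≈ 27.71

Step 9: From UE = 14, UY = 20.52, EY = 15, by the inverse law of cosines:
  cos(∠EUY) = (UE² + UY² - EY²) / (2·UE·UY)
  ∠EUY = 46.97°

Step 10: From YE = 15, YU = 20.52, EU = 14, by the inverse law of cosines:
  cos(∠EYU) = (YE² + YU² - EU²) / (2·YE·YU)
  ∠EYU = 43.03°

Step 11: From UT = 27.71, UY = 20.52, TY = 11, by the inverse law of cosines:
  cos(∠TUY) = (UT² + UY² - TY²) / (2·UT·UY)
  ∠TUY = 20.11°

Step 12: From TU = 27.71, TY = 11, UY = 20.52, by the inverse law of cosines:
  cos(∠UTY) = (TU² + TY² - UY²) / (2·TU·TY)
  ∠UTY = 39.89°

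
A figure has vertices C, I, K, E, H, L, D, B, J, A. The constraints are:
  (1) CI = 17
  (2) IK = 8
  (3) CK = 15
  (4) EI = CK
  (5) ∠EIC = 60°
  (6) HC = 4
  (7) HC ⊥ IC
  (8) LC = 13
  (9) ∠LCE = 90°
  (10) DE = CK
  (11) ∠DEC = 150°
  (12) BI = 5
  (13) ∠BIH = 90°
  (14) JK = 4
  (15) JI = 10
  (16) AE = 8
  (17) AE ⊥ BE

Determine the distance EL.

From the given relations: EI = CK = 15.
Step 1: By the law of cosines on triangle EIC: EC² = 15² + 17² − 2·15·17·cos(60°) = 259, so EC ≈ 16.09.
Step 2: By the law of cosines on triangle ECL: EL² = 16.09² + 13² − 2·16.09·13·cos(90°) = 428, so EL = 2·√107.

Therefore, the length of EL = 2·√107.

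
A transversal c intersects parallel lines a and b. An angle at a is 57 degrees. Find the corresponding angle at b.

Corresponding angles are equal: 57 degrees.

57 degrees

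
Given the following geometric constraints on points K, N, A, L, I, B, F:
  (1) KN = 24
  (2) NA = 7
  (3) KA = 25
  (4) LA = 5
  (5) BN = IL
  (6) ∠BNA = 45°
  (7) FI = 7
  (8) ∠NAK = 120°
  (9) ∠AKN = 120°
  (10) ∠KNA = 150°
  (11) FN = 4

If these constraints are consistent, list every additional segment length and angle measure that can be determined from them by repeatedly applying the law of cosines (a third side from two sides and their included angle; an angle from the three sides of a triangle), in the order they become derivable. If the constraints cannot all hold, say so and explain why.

These constraints are not satisfiable: (8), (9) and (10) are the three interior angles of triangle NAK, which must sum to 180°, but 120° + 120° + 150° = 390°. No planar figure meets all of them, so nothing further can be derived.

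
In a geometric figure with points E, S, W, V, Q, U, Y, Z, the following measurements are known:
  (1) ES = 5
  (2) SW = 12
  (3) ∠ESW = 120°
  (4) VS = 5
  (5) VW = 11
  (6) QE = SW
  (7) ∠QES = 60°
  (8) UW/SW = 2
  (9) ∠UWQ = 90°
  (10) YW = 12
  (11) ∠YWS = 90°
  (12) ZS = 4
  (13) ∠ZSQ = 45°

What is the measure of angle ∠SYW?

Step 1: By the law of cosines on triangle YWS: YS² = 12² + 12² − 2·12·12·cos(90°) = 288, so YS = 12·√2.
Step 2: By the inverse law of cosines on triangle SYW: cos(∠SYW) = ((12·√2)² + 12² − 12²) / (2·12·√2·12) = 288/407.29 = 0.7071, so ∠SYW = 45°.

Therefore, the measure of angle ∠SYW = 45°.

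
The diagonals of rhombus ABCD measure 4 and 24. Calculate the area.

Area = (4 * 24) / 2 = 96 / 2 = 48

48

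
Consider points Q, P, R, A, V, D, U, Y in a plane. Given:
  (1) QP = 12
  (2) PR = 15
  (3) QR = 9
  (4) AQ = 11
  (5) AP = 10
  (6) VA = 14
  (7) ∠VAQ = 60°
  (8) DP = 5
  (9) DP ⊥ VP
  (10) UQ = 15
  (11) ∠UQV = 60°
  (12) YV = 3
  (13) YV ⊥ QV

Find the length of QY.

Step 1: By the law of cosines on triangle VAQ: VQ² = 14² + 11² − 2·14·11·cos(60°) = 163, so VQ = √163.
Step 2: By the law of cosines on triangle QVY: QY² = √163² + 3² − 2·√163·3·cos(90°) = 172, so QY = 2·√43.

Therefore, the length of QY = 2·√43.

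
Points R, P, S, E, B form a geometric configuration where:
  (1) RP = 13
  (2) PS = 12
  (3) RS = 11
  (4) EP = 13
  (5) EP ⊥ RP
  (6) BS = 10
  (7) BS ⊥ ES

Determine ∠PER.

Step 1: By the law of cosines on triangle EPR: ER² = 13² + 13² − 2·13·13·cos(90°) = 338, so ER = 13·√2.
Step 2: By the inverse law of cosines on triangle PER: cos(∠PER) = (13² + (13·√2)² − 13²) / (2·13·13·√2) = 338/478 = 0.7071, so ∠PER = 45°.

Therefore, the measure of angle ∠PER = 45°.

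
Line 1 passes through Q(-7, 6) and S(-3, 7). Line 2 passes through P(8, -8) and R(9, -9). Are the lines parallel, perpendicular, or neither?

Slope of line 1: m1 = (7 - 6)/(-3 - -7) = 1/4 = 1/4
Slope of line 2: m2 = (-9 - -8)/(9 - 8) = -1/1 = -1
m1 != m2 (1/4 != -1), so not parallel.
m1 * m2 = (1/4) * (-1) = -1/4 != -1, so not perpendicular.
The lines are neither parallel nor perpendicular.

Neither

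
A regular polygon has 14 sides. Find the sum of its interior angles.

The sum of interior angles of an n-sided polygon is (n - 2) * 180.
For n = 14: (14 - 2) * 180 = 12 * 180 = 2160 degrees.

2160 degrees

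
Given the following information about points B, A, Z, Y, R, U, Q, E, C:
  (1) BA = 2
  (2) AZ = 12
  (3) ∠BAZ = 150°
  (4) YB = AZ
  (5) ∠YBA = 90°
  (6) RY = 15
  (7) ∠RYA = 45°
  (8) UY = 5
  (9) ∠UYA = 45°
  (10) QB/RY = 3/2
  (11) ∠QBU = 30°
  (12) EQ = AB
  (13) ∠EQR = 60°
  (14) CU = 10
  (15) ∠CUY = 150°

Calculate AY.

From the given relations: YB = AZ = 12.
Step 1: By the law of cosines on triangle ABY: AY² = 2² + 12² − 2·2·12·cos(90°) = 148, so AY = 2·√37.

Therefore, the length of AY = 2·√37.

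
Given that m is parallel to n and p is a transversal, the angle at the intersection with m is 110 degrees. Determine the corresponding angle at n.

Corresponding angles formed by parallel lines and a transversal are equal.
The given angle is 110 degrees.
The corresponding angle = 110 degrees.

110 degrees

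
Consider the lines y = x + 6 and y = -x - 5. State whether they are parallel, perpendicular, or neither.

Slope of line 1: m1 = 1
Slope of line 2: m2 = -1
m1 * m2 = (1) * (-1) = -1 = -1, so the lines are perpendicular.

Perpendicular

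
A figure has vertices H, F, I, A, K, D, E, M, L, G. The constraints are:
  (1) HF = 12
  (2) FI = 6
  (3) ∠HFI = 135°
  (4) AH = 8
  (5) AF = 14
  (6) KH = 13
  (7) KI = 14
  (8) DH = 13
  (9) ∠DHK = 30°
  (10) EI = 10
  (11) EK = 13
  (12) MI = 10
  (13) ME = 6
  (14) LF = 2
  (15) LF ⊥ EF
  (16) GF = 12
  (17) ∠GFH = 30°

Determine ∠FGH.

Step 1: By the law of cosines on triangle GFH: GH² = 12² + 12² − 2·12·12·cos(30°) = 38.58, so GH ≈ 6.21.
Step 2: By the inverse law of cosines on triangle FGH: cos(∠FGH) = (12² + 6.21² − 12²) / (2·12·6.21) = 38.58/149.08 = 0.2588, so ∠FGH = 75°.

Therefore, the measure of angle ∠FGH = 75°.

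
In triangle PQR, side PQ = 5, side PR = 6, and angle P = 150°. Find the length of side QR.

When two sides and the included angle are known, the law of cosines gives the third side.
c^2 = a^2 + b^2 - 2ab cos(C) generalizes the Pythagorean theorem to non-right triangles.
Here: QR^2 = 25 + 36 - 60*(-sqrt(3)/2) = 30*sqrt(3) + 61
QR = sqrt(30*sqrt(3) + 61)

sqrt(30*sqrt(3) + 61)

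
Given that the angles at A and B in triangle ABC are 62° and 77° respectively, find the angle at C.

Let angle C = x. Then 62 + 77 + x = 180.
x = 180 - 139 = 41 degrees.

41 degrees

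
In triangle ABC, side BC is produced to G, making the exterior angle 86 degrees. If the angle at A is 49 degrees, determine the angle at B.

angle B = 86 - 49 = 37 degrees (exterior angle theorem).

37 degrees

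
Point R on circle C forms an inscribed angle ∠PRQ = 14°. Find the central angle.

Central angle = 2 × 14° = 28° (inscribed angle theorem).

28°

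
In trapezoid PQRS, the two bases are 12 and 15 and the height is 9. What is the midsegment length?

midsegment = (12 + 15) / 2 = 27 / 2 = 27/2

27/2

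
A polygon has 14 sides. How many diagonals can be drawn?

The number of diagonals in an n-gon is n(n - 3)/2.
For n = 14: 14(14 - 3)/2 = 14 × 11 / 2 = 77.

77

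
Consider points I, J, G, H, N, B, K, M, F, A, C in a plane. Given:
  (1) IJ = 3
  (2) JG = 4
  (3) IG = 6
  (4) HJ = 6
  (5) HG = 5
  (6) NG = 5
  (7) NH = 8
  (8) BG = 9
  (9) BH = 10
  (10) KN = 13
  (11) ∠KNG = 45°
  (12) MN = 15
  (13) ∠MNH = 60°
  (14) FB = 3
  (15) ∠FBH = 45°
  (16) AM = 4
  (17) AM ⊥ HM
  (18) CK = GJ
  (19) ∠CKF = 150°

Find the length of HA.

Step 1: By the law of cosines on triangle HNM: HM² = 8² + 15² − 2·8·15·cos(60°) = 169, so HM = 13.
Step 2: By the law of cosines on triangle HMA: HA² = 13² + 4² − 2·13·4·cos(90°) = 185, so HA = √185.

Therefore, the length of HA = √185.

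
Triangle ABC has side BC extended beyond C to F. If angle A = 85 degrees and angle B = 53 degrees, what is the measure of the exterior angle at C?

The interior angle at C is 180 - 85 - 53 = 42 degrees.
The exterior angle and interior angle at C are supplementary:
Exterior angle = 180 - 42 = 138 degrees.

138 degrees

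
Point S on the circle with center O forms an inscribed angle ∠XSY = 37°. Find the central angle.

The inscribed angle theorem states that a central angle is always twice any inscribed angle that subtends the same arc.
Since the inscribed angle is 37°, the central angle = 2 × 37° = 74°.

74°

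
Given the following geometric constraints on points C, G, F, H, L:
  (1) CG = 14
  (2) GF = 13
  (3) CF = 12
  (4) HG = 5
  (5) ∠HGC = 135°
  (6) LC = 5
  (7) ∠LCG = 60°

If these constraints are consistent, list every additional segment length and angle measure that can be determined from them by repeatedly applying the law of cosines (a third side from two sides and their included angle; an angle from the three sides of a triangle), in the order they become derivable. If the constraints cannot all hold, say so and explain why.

The constraints are consistent. Derivable facts, in order:
After 1 step:
- CH ≈ 17.89
- GL = √151
- ∠CFG = 67.98°
- ∠CGF = 52.62°
- ∠FCG = 59.41°
After 2 steps:
- ∠CGL = 20.63°
- ∠CHG = 33.6°
- ∠CLG = 99.37°
- ∠GCH = 11.4°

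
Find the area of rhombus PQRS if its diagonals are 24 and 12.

Area = (24 * 12) / 2 = 288 / 2 = 144

144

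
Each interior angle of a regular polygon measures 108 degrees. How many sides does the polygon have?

Each interior angle of a regular n-gon is (n - 2) * 180 / n.
Setting this equal to 108:
(n - 2) * 180 / n = 108
Each exterior angle = 180 - 108 = 72 degrees.
Since exterior angles sum to 360: n = 360 / 72 = 5.

5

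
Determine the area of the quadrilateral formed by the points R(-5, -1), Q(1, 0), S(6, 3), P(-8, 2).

Shoelace: sum of cross terms = 58, Area = (1/2)|58| = 29

29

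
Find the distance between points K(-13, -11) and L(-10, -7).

d = sqrt((3)^2 + (4)^2) = sqrt(25) = 5

5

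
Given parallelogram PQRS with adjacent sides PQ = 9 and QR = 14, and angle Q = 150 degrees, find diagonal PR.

Law of cosines: d^2 = 9^2 + 14^2 - 2(9)(14)cos(150°) = 126*sqrt(3) + 277, so d = sqrt(126*sqrt(3) + 277).

sqrt(126*sqrt(3) + 277)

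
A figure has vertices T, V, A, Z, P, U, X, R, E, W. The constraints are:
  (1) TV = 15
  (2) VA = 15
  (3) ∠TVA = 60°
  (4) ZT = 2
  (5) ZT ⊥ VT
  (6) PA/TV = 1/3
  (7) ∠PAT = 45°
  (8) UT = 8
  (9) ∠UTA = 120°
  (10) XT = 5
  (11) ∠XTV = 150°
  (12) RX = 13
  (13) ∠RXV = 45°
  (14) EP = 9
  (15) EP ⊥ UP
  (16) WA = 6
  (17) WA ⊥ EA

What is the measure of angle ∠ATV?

Step 1: By the law of cosines on triangle TVA: TA² = 15² + 15² − 2·15·15·cos(60°) = 225, so TA = 15.
Step 2: By the inverse law of cosines on triangle ATV: cos(∠ATV) = (15² + 15² − 15²) / (2·15·15) = 225/450 = 0.5, so ∠ATV = 60°.

Therefore, the measure of angle ∠ATV = 60°.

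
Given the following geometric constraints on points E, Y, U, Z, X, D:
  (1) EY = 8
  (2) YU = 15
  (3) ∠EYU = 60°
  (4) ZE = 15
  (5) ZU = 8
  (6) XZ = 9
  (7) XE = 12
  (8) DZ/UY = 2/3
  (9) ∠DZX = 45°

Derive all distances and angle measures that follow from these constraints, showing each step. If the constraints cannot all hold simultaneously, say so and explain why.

The constraints are consistent.

From the given relations:
  DZ = 2/3·UY = 2/3·15 = 10

Step 1: From EY = 8, YU = 15, and ∠EYU = 60°, by the law of cosines:
  EU² = EY² + YU² - 2·EY·YU·cos(60°) = 64 + 225 - 120 = 169
  EU = 13

Step 2: From XZ = 9, ZD = 10, and ∠XZD = 45°, by the law of cosines:
  XD² = XZ² + ZD² - 2·XZ·ZD·cos(45°) = 81 + 100 - 127.3 = 53.72
  XD ≈ 7.33

Step 3: From EX = 12, EZ = 15, XZ = 9, by the inverse law of cosines:
  cos(∠XEZ) = (EX² + EZ² - XZ²) / (2·EX·EZ)
  ∠XEZ = 36.87°

Step 4: From ZE = 15, ZX = 9, EX = 12, by the inverse law of cosines:
  cos(∠EZX) = (ZE² + ZX² - EX²) / (2·ZE·ZX)
  ∠EZX = 53.13°

Step 5: From XE = 12, XZ = 9, EZ = 15, by the inverse law of cosines:
  cos(∠EXZ) = (XE² + XZ² - EZ²) / (2·XE·XZ)
  ∠EXZ = 90°

Step 6: From EU = 13, EY = 8, UY = 15, by the inverse law of cosines:
  cos(∠UEY) = (EU² + EY² - UY²) / (2·EU·EY)
  ∠UEY = 87.8°

Step 7: From EU = 13, EZ = 15, UZ = 8, by the inverse law of cosines:
  cos(∠UEZ) = (EU² + EZ² - UZ²) / (2·EU·EZ)
  ∠UEZ = 32.2°

Step 8: From UE = 13, UY = 15, EY = 8, by the inverse law of cosines:
  cos(∠EUY) = (UE² + UY² - EY²) / (2·UE·UY)
  ∠EUY = 32.2°

Step 9: From UE = 13, UZ = 8, EZ = 15, by the inverse law of cosines:
  cos(∠EUZ) = (UE² + UZ² - EZ²) / (2·UE·UZ)
  ∠EUZ = 87.8°

Step 10: From ZE = 15, ZU = 8, EU = 13, by the inverse law of cosines:
  cos(∠EZU) = (ZE² + ZU² - EU²) / (2·ZE·ZU)
  ∠EZU = 60°

Step 11: From XD = 7.33, XZ = 9, DZ = 10, by the inverse law of cosines:
  cos(∠DXZ) = (XD² + XZ² - DZ²) / (2·XD·XZ)
  ∠DXZ = 74.74°

Step 12: From DX = 7.33, DZ = 10, XZ = 9, by the inverse law of cosines:
  cos(∠XDZ) = (DX² + DZ² - XZ²) / (2·DX·DZ)
  ∠XDZ = 60.26°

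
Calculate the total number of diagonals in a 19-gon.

Total line segments between 19 vertices = C(19,2) = 171.
Subtract the 19 sides: 171 - 19 = 152 diagonals.

152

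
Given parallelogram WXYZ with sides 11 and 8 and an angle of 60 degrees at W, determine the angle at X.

Consecutive angles are supplementary: angle X = 180 - 60 = 120 degrees.

120 degrees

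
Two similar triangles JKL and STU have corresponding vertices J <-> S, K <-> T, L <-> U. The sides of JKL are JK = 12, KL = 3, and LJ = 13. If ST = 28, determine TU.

k = 28/12 = 7/3. TU = 7/3 * 3 = 7.

7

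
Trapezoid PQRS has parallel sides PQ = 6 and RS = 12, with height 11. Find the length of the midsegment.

The midsegment of a trapezoid = (base1 + base2) / 2
midsegment = (6 + 12) / 2
midsegment = 18 / 2
midsegment = 9

9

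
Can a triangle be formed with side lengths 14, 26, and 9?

The longest side is 26. The other two sides sum to 9 + 14 = 23.
Since 23 ≤ 26, the two shorter sides cannot reach around to close the triangle.

No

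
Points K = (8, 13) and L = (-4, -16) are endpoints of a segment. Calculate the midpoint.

The midpoint is the average of the coordinates:
x: (8 + -4)/2 = 2
y: (13 + -16)/2 = -3/2
Midpoint = (2, -3/2)

(2, -3/2)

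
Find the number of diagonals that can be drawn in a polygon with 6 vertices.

Total line segments between 6 vertices = C(6,2) = 15.
Subtract the 6 sides: 15 - 6 = 9 diagonals.

9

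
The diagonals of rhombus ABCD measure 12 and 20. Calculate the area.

Area of a rhombus = (d1 * d2) / 2
Area = (12 * 20) / 2
Area = 240 / 2
Area = 120

120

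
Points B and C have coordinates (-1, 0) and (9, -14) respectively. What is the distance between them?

d = sqrt((10)^2 + (-14)^2) = sqrt(296) = 2*sqrt(74)

2*sqrt(74)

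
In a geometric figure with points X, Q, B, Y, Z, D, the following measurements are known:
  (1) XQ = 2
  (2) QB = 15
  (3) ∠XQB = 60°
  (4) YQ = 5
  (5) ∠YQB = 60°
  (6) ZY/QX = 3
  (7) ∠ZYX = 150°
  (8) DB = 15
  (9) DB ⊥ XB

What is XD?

Step 1: By the law of cosines on triangle BQX: BX² = 15² + 2² − 2·15·2·cos(60°) = 199, so BX = √199.
Step 2: By the law of cosines on triangle XBD: XD² = √199² + 15² − 2·√199·15·cos(90°) = 424, so XD = 2·√106.

Therefore, the length of XD = 2·√106.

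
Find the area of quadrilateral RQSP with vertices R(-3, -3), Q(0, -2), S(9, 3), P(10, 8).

Shoelace: sum of cross terms = 60, Area = (1/2)|60| = 30

30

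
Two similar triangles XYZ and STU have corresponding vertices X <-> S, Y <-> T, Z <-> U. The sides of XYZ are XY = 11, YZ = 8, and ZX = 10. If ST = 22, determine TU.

Similar triangles have proportional sides. Setting up the proportion:
ST / XY = TU / YZ
22 / 11 = TU / 8
TU = 8 * 22 / 11 = 16.

16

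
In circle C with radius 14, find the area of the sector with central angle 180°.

Sector area = π(14²)(1/2) = 98*pi

98*pi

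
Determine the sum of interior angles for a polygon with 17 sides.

The sum of interior angles of an n-sided polygon is (n - 2) * 180.
For n = 17: (17 - 2) * 180 = 15 * 180 = 2700 degrees.

2700 degrees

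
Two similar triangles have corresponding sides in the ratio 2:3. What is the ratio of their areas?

The ratio of areas of similar triangles equals the square of the side ratio.
Side ratio = 2:3
Area ratio = (2/3)^2 = 4/9 = 4:9

4:9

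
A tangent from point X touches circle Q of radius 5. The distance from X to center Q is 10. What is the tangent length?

tangent = √(d² - r²) = √(10² - 5²) = √(100 - 25) = √75 = 5*sqrt(3)

5*sqrt(3)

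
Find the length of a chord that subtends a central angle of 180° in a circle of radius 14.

Chord length = 2r sin(θ/2)
= 2 × 14 × sin(180°/2)
= 2 × 14 × sin(90°)
= 28

28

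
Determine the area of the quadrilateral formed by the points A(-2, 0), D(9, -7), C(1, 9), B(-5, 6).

Shoelace: sum of cross terms = 165, Area = (1/2)|165| = 165/2

165/2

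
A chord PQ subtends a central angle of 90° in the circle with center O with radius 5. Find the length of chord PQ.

Chord = 2(5) sin(45°) = 5*sqrt(2)

5*sqrt(2)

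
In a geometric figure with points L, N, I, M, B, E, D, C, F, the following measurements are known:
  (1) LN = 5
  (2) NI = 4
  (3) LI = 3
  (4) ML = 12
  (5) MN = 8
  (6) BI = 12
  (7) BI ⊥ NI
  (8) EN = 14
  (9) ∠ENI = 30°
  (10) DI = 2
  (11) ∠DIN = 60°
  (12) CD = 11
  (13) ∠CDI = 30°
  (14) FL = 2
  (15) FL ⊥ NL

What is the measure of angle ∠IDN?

Step 1: By the law of cosines on triangle DIN: DN² = 2² + 4² − 2·2·4·cos(60°) = 12, so DN = 2·√3.
Step 2: By the inverse law of cosines on triangle IDN: cos(∠IDN) = (2² + (2·√3)² − 4²) / (2·2·2·√3) = 0/13.86 = 0, so ∠IDN = 90°.

Therefore, the measure of angle ∠IDN = 90°.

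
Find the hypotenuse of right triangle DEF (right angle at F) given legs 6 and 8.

DE = sqrt(6^2 + 8^2) = sqrt(100) = 10

10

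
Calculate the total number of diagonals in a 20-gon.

Each of the 20 vertices connects to 17 non-adjacent vertices via diagonals.
Total connections = 20 × 17 = 340, but each diagonal is counted twice.
Number of diagonals = 340 / 2 = 170.

170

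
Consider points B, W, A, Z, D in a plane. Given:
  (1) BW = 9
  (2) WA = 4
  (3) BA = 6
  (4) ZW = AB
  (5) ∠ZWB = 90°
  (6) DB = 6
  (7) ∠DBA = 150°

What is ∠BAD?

Step 1: By the law of cosines on triangle ABD: AD² = 6² + 6² − 2·6·6·cos(150°) = 134.35, so AD ≈ 11.59.
Step 2: By the inverse law of cosines on triangle BAD: cos(∠BAD) = (6² + 11.59² − 6²) / (2·6·11.59) = 134.35/139.09 = 0.9659, so ∠BAD = 15°.

Therefore, the measure of angle ∠BAD = 15°.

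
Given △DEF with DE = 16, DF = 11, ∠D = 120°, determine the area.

Area = (1/2)(16)(11) sin(120°) = (1/2)(16)(11)(sqrt(3)/2) = 44*sqrt(3)

44*sqrt(3)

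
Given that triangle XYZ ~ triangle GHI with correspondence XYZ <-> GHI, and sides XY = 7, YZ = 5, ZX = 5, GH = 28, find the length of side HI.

Since the triangles are similar, the ratio of corresponding sides is constant.
Scale factor k = GH / XY = 28 / 7 = 4
HI = k * YZ = 4 * 5 = 20

20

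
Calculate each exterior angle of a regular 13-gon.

Each exterior angle of a regular n-gon is 360 / n.
For n = 13: 360 / 13 = 360/13 degrees.

360/13 degrees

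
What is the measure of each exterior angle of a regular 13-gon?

Each exterior angle of a regular n-gon is 360 / n.
For n = 13: 360 / 13 = 360/13 degrees.

360/13 degrees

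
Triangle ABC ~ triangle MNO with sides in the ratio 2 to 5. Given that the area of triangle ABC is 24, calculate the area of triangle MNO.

The ratio of areas of similar triangles = (side ratio)^2.
Side ratio = 2:5, so area ratio = 4:25.
Area of MNO / Area of ABC = 25/4
Area of MNO = 24 * 25/4 = 150

150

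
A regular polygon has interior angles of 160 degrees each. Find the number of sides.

Each interior angle of a regular n-gon is (n - 2) * 180 / n.
Setting this equal to 160:
(n - 2) * 180 / n = 160
Each exterior angle = 180 - 160 = 20 degrees.
Since exterior angles sum to 360: n = 360 / 20 = 18.

18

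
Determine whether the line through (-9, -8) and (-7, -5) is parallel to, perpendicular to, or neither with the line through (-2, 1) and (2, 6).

Slope of line 1: m1 = (-5 - -8)/(-7 - -9) = 3/2 = 3/2
Slope of line 2: m2 = (6 - 1)/(2 - -2) = 5/4 = 5/4
For parallel lines we need equal slopes: 3/2 != 5/4.
For perpendicular lines we need m1*m2 = -1: (3/2)(5/4) = 15/8 != -1.
Since neither condition holds, the lines are neither parallel nor perpendicular.

Neither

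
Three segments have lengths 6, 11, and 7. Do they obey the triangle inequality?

Yes.
The triangle inequality requires that the sum of any two sides exceeds the third.
Here 6 + 7 = 13 > 11, so the condition is met.

Yes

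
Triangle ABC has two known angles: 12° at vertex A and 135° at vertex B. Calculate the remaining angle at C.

The interior angles sum to 180°: angle C = 180 - 12 - 135 = 33°.
The triangle is obtuse (angles 12°, 135°, 33°).

33 degrees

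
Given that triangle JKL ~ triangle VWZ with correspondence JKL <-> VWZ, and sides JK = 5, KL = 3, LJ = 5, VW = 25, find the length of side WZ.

k = 25/5 = 5. WZ = 5 * 3 = 15.

15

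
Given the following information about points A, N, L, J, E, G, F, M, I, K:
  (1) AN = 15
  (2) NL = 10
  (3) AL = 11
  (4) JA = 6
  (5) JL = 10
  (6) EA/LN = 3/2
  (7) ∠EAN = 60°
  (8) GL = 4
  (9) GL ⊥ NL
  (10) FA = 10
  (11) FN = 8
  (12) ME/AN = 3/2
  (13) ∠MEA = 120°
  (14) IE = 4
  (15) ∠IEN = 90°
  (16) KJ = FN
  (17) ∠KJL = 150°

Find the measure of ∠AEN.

From the given relations: EA = 3/2·LN = 3/2·10 = 15.
Step 1: By the law of cosines on triangle EAN: EN² = 15² + 15² − 2·15·15·cos(60°) = 225, so EN = 15.
Step 2: By the inverse law of cosines on triangle AEN: cos(∠AEN) = (15² + 15² − 15²) / (2·15·15) = 225/450 = 0.5, so ∠AEN = 60°.

Therefore, the measure of angle ∠AEN = 60°.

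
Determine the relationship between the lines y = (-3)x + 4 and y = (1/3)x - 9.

Slope of line 1: m1 = -3
Slope of line 2: m2 = 1/3
Two lines are perpendicular when the product of their slopes is -1 (negative reciprocals).
m1 * m2 = (-3) * (1/3) = -1, confirming perpendicularity.

Perpendicular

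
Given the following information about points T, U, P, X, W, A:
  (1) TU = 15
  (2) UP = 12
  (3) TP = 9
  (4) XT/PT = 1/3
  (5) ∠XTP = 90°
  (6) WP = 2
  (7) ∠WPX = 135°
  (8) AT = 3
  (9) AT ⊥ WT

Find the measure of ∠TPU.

Step 1: By the inverse law of cosines on triangle TPU: cos(∠TPU) = (9² + 12² − 15²) / (2·9·12) = 0/216 = 0, so ∠TPU = 90°.

Therefore, the measure of angle ∠TPU = 90°.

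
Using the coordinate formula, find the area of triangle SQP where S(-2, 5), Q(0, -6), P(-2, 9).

The Shoelace formula computes the area from vertex coordinates by summing cross products.
For vertices (-2,5), (0,-6), (-2,9):
Signed sum = -2*-6 - 0*5 + 0*9 - -2*-6 + -2*5 - -2*9
= 12 + -12 + 8 = 8
Area = (1/2)|8| = 4.

4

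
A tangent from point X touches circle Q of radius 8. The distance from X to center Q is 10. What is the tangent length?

Let T be the point of tangency. Then QT ⊥ XT (radius ⊥ tangent).
In right triangle QTX: QX² = QT² + XT²
10² = 8² + XT²
XT² = 36, XT = 6

6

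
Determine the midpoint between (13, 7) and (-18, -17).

M = ((x₁ + x₂)/2, (y₁ + y₂)/2)
= ((13 + -18)/2, (7 + -17)/2)
= (-5/2, -10/2) = (-5/2, -5)

(-5/2, -5)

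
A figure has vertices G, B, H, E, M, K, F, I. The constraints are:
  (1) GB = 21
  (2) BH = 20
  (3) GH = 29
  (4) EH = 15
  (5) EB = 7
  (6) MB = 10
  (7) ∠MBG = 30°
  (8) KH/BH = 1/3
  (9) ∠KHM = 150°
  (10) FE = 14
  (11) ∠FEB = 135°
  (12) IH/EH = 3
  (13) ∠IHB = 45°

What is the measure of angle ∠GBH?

Step 1: By the inverse law of cosines on triangle GBH: cos(∠GBH) = (21² + 20² − 29²) / (2·21·20) = 0/840 = 0, so ∠GBH = 90°.

Therefore, the measure of angle ∠GBH = 90°.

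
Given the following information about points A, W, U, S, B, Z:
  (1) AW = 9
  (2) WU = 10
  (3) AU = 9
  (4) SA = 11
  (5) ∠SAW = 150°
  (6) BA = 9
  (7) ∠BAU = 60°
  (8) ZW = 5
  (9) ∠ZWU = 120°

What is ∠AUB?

Step 1: By the law of cosines on triangle UAB: UB² = 9² + 9² − 2·9·9·cos(60°) = 81, so UB = 9.
Step 2: By the inverse law of cosines on triangle AUB: cos(∠AUB) = (9² + 9² − 9²) / (2·9·9) = 81/162 = 0.5, so ∠AUB = 60°.

Therefore, the measure of angle ∠AUB = 60°.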